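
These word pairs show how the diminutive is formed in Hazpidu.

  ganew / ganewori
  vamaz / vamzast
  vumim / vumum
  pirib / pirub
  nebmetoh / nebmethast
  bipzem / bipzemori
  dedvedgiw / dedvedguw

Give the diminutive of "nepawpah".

nepawphast

"nepawpah" has last vowel 'a'. The one such stem in the data (vamaz → vamzast) deletes the last vowel and adds -ast (as does nebmetoh), so the same rule applies.
So nepawpah → nepawphast.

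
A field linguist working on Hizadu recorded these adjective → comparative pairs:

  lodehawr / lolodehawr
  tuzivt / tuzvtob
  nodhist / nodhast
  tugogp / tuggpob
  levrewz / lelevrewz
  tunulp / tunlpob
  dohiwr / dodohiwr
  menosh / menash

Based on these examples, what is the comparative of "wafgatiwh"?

nodhist and tuzivt both end in -t yet inflect differently (nodhast, tuzvtob), so the final letter is not what conditions the rule; the second-to-last letter is.
"wafgatiwh" has second-to-last letter 'w'. The stems whose second-to-last letter is 'w' (dohiwr → dodohiwr, levrewz → lelevrewz, lodehawr → lolodehawr) repeat the first consonant+vowel as a prefix.
The other patterns: stems whose second-to-last letter is 's' change the last vowel to 'a'; stems whose second-to-last letter is 'g', 'l' or 'v' delete the last vowel and add -ob.
So wafgatiwh → wawafgatiwh.

wawafgatiwh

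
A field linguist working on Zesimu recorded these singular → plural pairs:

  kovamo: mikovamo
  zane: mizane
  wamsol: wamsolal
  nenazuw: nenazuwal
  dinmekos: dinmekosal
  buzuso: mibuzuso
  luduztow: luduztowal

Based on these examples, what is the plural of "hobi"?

mihobi

"hobi" ends in a vowel. The stems ending in a vowel (buzuso → mibuzuso, zane → mizane, kovamo → mikovamo) add the prefix mi-.
The other pattern: stems ending in a consonant add -al.
So hobi → mihobi.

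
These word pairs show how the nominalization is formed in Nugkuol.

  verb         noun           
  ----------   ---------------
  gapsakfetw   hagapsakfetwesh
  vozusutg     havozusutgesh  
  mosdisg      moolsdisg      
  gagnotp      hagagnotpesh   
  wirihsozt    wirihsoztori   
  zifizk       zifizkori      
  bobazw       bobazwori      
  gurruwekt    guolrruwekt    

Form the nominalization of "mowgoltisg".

moolwgoltisg

"mowgoltisg" has second-to-last letter 's'. The one such stem in the data (mosdisg → moolsdisg) inserts -ol- after the first vowel (as does gurruwekt), so the same rule applies.
So mowgoltisg → moolwgoltisg.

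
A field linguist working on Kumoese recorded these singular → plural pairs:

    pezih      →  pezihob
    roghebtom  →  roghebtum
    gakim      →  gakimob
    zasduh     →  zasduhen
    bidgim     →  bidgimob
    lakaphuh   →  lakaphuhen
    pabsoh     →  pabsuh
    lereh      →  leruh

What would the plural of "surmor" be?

pezih and lakaphuh both end in -h yet inflect differently (pezihob, lakaphuhen), so the final letter is not what conditions the rule; the last vowel is.
"surmor" has last vowel 'o'. The stems whose last vowel is 'o' (pabsoh → pabsuh, roghebtom → roghebtum) change the last vowel to 'u'.
The other patterns: stems whose last vowel is 'i' add -ob; stems whose last vowel is 'u' add -en.
So surmor → surmur.

surmur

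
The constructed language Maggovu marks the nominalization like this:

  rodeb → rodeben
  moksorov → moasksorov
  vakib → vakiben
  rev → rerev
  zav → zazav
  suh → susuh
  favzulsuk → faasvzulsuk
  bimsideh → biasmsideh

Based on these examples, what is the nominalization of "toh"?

totoh

zav and moksorov both end in -v yet inflect differently (zazav, moasksorov), so the final letter is not what conditions the rule; the number of vowels is.
"toh" has 1 vowel. The stems with 1 vowel (zav → zazav, rev → rerev, suh → susuh) repeat the first consonant+vowel as a prefix.
So toh → totoh.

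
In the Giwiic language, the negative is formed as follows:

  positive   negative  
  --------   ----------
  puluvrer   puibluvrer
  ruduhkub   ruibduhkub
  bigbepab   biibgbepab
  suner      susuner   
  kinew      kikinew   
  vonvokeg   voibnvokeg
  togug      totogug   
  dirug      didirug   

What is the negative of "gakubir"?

gaibkubir

togug and vonvokeg both end in -g yet inflect differently (totogug, voibnvokeg), so the final letter is not what conditions the rule; the number of vowels is.
"gakubir" has 3 vowels. The stems with 3 vowels (bigbepab → biibgbepab, vonvokeg → voibnvokeg, ruduhkub → ruibduhkub) insert -ib- after the first vowel.
The other pattern: stems with 2 vowels repeat the first consonant+vowel as a prefix.
So gakubir → gaibkubir.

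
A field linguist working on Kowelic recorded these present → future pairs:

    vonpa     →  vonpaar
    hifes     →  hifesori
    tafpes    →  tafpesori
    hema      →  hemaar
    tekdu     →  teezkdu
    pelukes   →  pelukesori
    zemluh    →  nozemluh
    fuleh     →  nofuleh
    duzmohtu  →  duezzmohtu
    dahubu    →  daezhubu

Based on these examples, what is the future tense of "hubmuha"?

hubmuhaar

"hubmuha" ends in -a. The stems ending in -a (hema → hemaar, vonpa → vonpaar) add -ar.
So hubmuha → hubmuhaar.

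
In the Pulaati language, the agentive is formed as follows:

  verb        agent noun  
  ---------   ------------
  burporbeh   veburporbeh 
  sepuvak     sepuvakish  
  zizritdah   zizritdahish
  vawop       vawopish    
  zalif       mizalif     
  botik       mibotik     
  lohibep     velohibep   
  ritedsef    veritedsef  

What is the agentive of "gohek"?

lohibep and vawop both end in -p yet inflect differently (velohibep, vawopish), so the final letter is not what conditions the rule; the last vowel is.
"gohek" has last vowel 'e'. The stems whose last vowel is 'e' (ritedsef → veritedsef, lohibep → velohibep, burporbeh → veburporbeh) add the prefix ve-.
So gohek → vegohek.

vegohek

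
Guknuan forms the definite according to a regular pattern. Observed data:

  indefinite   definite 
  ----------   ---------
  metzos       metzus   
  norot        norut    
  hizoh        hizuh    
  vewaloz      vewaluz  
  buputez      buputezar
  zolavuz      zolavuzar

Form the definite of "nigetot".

nigetut

vewaloz and buputez both end in -z yet inflect differently (vewaluz, buputezar), so the final letter is not what conditions the rule; the last vowel is.
"nigetot" has last vowel 'o'. The stems whose last vowel is 'o' (metzos → metzus, norot → norut, hizoh → hizuh) change the last vowel to 'u'.
So nigetot → nigetut.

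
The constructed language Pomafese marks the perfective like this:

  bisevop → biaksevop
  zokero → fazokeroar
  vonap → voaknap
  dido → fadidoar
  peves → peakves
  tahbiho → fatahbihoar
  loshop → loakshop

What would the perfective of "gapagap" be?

dido and loshop both have last vowel 'o' yet inflect differently (fadidoar, loakshop), so the last vowel is not what conditions the rule; the final letter is.
"gapagap" ends in -p. The stems ending in -p (loshop → loakshop, vonap → voaknap, bisevop → biaksevop) insert -ak- after the first vowel.
The other pattern: stems ending in -o add fa- … -ar around the stem.
So gapagap → gaakpagap.

gaakpagap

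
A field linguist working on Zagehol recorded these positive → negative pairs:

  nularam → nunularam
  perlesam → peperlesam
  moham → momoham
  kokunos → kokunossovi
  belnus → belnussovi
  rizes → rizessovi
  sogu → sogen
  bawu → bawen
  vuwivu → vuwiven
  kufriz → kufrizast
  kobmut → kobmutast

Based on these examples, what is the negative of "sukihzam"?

"sukihzam" ends in -m. The stems ending in -m (nularam → nunularam, perlesam → peperlesam, moham → momoham) repeat the first consonant+vowel as a prefix.
The other patterns: stems ending in -s double the final consonant and add -ovi; stems ending in -u drop the final letter and add -en; stems ending in -t or -z add -ast.
So sukihzam → susukihzam.

susukihzam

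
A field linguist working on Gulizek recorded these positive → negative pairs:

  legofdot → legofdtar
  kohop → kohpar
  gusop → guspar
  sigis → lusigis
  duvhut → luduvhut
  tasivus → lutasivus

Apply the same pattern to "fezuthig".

legofdot and duvhut both end in -t yet inflect differently (legofdtar, luduvhut), so the final letter is not what conditions the rule; the last vowel is.
"fezuthig" has last vowel 'i'. The one such stem in the data (sigis → lusigis) adds the prefix lu-, so the same rule applies.
The other pattern: stems whose last vowel is 'o' delete the last vowel and add -ar.
So fezuthig → lufezuthig.

lufezuthig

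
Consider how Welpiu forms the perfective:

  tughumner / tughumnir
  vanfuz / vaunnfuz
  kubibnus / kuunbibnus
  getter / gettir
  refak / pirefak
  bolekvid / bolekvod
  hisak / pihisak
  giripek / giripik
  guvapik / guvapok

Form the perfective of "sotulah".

pisotulah

refak and giripek both end in -k yet inflect differently (pirefak, giripik), so the final letter is not what conditions the rule; the last vowel is.
"sotulah" has last vowel 'a'. The stems whose last vowel is 'a' (refak → pirefak, hisak → pihisak) add the prefix pi-.
The other patterns: stems whose last vowel is 'e' change the last vowel to 'i'; stems whose last vowel is 'u' insert -un- after the first vowel; stems whose last vowel is 'i' change the last vowel to 'o'.
So sotulah → pisotulah.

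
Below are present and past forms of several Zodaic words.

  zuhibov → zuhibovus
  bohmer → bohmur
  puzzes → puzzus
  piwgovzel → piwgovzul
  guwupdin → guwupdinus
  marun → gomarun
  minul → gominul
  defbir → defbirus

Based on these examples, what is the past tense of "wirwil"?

wirwilus

"wirwil" has last vowel 'i'. The stems whose last vowel is 'i' (guwupdin → guwupdinus, defbir → defbirus) add -us.
The other patterns: stems whose last vowel is 'e' change the last vowel to 'u'; stems whose last vowel is 'u' add the prefix go-.
So wirwil → wirwilus.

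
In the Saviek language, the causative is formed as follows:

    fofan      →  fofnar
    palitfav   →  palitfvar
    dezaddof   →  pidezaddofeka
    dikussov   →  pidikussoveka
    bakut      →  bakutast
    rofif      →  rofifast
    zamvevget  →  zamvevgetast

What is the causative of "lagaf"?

lagfar

palitfav and dikussov both end in -v yet inflect differently (palitfvar, pidikussoveka), so the final letter is not what conditions the rule; the last vowel is.
"lagaf" has last vowel 'a'. The stems whose last vowel is 'a' (fofan → fofnar, palitfav → palitfvar) delete the last vowel and add -ar.
The other patterns: stems whose last vowel is 'o' add pi- … -eka around the stem; stems whose last vowel is 'e', 'i' or 'u' add -ast.
So lagaf → lagfar.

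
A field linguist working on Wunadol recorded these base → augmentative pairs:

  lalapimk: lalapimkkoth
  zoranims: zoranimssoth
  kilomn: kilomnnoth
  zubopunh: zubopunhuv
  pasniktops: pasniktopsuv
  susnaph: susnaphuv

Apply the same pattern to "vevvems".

vevvemssoth

zoranims and pasniktops both end in -s yet inflect differently (zoranimssoth, pasniktopsuv), so the final letter is not what conditions the rule; the second-to-last letter is.
"vevvems" has second-to-last letter 'm'. The stems whose second-to-last letter is 'm' (lalapimk → lalapimkkoth, zoranims → zoranimssoth, kilomn → kilomnnoth) double the final consonant and add -oth.
The other pattern: stems whose second-to-last letter is 'n' or 'p' add -uv.
So vevvems → vevvemssoth.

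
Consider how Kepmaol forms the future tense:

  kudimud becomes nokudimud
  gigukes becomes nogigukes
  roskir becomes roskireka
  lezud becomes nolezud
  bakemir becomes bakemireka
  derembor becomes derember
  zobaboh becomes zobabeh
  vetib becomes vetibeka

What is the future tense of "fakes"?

"fakes" has last vowel 'e'. The one such stem in the data (gigukes → nogigukes) adds the prefix no-, so the same rule applies.
The other patterns: stems whose last vowel is 'i' add -eka; stems whose last vowel is 'o' change the last vowel to 'e'.
So fakes → nofakes.

nofakes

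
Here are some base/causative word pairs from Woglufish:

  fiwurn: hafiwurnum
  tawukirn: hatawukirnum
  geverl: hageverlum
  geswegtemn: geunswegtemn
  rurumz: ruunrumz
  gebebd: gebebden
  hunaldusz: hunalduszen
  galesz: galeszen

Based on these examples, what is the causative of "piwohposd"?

"piwohposd" has second-to-last letter 's'. The stems whose second-to-last letter is 's' (hunaldusz → hunalduszen, galesz → galeszen) add -en.
The other patterns: stems whose second-to-last letter is 'r' add ha- … -um around the stem; stems whose second-to-last letter is 'm' insert -un- after the first vowel.
So piwohposd → piwohposden.

piwohposden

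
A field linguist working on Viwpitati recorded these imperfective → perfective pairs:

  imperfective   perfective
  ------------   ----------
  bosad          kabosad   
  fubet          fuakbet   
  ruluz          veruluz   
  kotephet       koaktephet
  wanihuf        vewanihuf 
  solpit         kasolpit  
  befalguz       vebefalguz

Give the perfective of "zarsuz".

kotephet and solpit both end in -t yet inflect differently (koaktephet, kasolpit), so the final letter is not what conditions the rule; the last vowel is.
"zarsuz" has last vowel 'u'. The stems whose last vowel is 'u' (wanihuf → vewanihuf, ruluz → veruluz, befalguz → vebefalguz) add the prefix ve-.
So zarsuz → vezarsuz.

vezarsuz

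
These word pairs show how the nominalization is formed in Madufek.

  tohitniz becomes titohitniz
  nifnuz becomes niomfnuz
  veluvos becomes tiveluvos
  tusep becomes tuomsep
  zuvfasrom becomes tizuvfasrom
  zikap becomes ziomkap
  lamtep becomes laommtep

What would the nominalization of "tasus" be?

"tasus" has 2 vowels. The stems with 2 vowels (tusep → tuomsep, zikap → ziomkap, nifnuz → niomfnuz) insert -om- after the first vowel.
The other pattern: stems with 3 vowels add the prefix ti-.
So tasus → taomsus.

taomsus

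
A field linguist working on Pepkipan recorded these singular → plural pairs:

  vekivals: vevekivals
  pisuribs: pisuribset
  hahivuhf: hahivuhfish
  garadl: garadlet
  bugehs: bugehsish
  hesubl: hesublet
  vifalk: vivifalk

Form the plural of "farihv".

vekivals and bugehs both end in -s yet inflect differently (vevekivals, bugehsish), so the final letter is not what conditions the rule; the second-to-last letter is.
"farihv" has second-to-last letter 'h'. The stems whose second-to-last letter is 'h' (hahivuhf → hahivuhfish, bugehs → bugehsish) add -ish.
The other patterns: stems whose second-to-last letter is 'l' repeat the first consonant+vowel as a prefix; stems whose second-to-last letter is 'b' or 'd' add -et.
So farihv → farihvish.

farihvish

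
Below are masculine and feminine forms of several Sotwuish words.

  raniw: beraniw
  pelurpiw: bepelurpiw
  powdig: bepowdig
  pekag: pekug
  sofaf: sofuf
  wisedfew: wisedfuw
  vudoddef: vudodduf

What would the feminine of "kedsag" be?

powdig and pekag both end in -g yet inflect differently (bepowdig, pekug), so the final letter is not what conditions the rule; the last vowel is.
"kedsag" has last vowel 'a'. The stems whose last vowel is 'a' (pekag → pekug, sofaf → sofuf) change the last vowel to 'u'.
The other pattern: stems whose last vowel is 'i' add the prefix be-.
So kedsag → kedsug.

kedsug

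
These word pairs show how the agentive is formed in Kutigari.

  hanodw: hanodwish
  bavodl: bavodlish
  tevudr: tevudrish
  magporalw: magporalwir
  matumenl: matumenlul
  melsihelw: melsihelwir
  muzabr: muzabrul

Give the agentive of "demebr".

"demebr" has second-to-last letter 'b'. The one such stem in the data (muzabr → muzabrul) adds -ul, so the same rule applies.
So demebr → demebrul.

demebrul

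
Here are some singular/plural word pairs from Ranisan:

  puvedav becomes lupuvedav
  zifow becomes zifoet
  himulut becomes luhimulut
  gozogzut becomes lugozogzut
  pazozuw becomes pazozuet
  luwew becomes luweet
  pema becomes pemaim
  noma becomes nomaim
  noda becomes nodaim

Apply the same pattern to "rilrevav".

lurilrevav

pazozuw and gozogzut both have last vowel 'u' yet inflect differently (pazozuet, lugozogzut), so the last vowel is not what conditions the rule; the final letter is.
"rilrevav" ends in -v. The one such stem in the data (puvedav → lupuvedav) adds the prefix lu-, so the same rule applies.
The other patterns: stems ending in -a add -im; stems ending in -w drop the final letter and add -et.
So rilrevav → lurilrevav.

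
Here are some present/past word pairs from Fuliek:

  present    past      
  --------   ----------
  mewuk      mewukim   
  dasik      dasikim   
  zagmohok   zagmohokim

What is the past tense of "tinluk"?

Every pair shown (mewuk → mewukim, dasik → dasikim, zagmohok → zagmohokim) follows the same rule: add -im.
So tinluk → tinlukim.

tinlukim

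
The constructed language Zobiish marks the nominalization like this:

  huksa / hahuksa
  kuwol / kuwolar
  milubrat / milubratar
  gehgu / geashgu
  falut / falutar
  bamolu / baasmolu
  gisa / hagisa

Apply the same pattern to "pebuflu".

peasbuflu

gisa and milubrat both have last vowel 'a' yet inflect differently (hagisa, milubratar), so the last vowel is not what conditions the rule; the final letter is.
"pebuflu" ends in -u. The stems ending in -u (bamolu → baasmolu, gehgu → geashgu) insert -as- after the first vowel.
The other patterns: stems ending in -a add the prefix ha-; stems ending in -l or -t add -ar.
So pebuflu → peasbuflu.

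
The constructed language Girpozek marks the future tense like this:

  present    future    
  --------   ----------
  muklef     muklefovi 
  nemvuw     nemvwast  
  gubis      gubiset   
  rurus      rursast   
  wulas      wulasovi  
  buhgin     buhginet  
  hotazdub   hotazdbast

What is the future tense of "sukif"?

sukifet

rurus and gubis both end in -s yet inflect differently (rursast, gubiset), so the final letter is not what conditions the rule; the last vowel is.
"sukif" has last vowel 'i'. The stems whose last vowel is 'i' (gubis → gubiset, buhgin → buhginet) add -et.
So sukif → sukifet.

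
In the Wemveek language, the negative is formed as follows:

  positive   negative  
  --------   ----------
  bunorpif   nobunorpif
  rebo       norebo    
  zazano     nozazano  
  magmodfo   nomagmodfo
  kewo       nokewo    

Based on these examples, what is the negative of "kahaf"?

Every pair shown (bunorpif → nobunorpif, rebo → norebo, zazano → nozazano, …) follows the same rule: add the prefix no-.
So kahaf → nokahaf.

nokahaf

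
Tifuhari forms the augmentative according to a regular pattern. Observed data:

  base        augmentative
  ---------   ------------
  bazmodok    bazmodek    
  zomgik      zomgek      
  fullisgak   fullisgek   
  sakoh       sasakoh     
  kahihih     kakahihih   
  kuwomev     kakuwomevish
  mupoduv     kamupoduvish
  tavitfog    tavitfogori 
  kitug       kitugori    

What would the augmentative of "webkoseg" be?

bazmodok and sakoh both have last vowel 'o' yet inflect differently (bazmodek, sasakoh), so the last vowel is not what conditions the rule; the final letter is.
"webkoseg" ends in -g. The stems ending in -g (tavitfog → tavitfogori, kitug → kitugori) add -ori.
The other patterns: stems ending in -k change the last vowel to 'e'; stems ending in -h repeat the first consonant+vowel as a prefix; stems ending in -v add ka- … -ish around the stem.
So webkoseg → webkosegori.

webkosegori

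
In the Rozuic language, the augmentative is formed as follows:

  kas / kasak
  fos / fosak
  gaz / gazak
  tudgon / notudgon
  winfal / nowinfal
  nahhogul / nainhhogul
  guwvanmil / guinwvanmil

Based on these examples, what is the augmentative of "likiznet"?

winfal and nahhogul both end in -l yet inflect differently (nowinfal, nainhhogul), so the final letter is not what conditions the rule; the number of vowels is.
"likiznet" has 3 vowels. The stems with 3 vowels (nahhogul → nainhhogul, guwvanmil → guinwvanmil) insert -in- after the first vowel.
So likiznet → liinkiznet.

liinkiznet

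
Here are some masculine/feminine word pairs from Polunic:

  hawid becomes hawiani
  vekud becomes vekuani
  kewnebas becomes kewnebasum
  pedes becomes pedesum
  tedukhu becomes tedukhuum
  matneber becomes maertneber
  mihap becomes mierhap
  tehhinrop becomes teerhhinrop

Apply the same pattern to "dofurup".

vekud and tedukhu both have last vowel 'u' yet inflect differently (vekuani, tedukhuum), so the last vowel is not what conditions the rule; the final letter is.
"dofurup" ends in -p. The stems ending in -p (mihap → mierhap, tehhinrop → teerhhinrop) insert -er- after the first vowel.
So dofurup → doerfurup.

doerfurup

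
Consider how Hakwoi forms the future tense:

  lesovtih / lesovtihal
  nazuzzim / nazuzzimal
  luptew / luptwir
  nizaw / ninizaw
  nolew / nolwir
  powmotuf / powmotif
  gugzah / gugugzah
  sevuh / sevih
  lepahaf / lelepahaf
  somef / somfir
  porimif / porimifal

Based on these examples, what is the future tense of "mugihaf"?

mumugihaf

powmotuf and somef both end in -f yet inflect differently (powmotif, somfir), so the final letter is not what conditions the rule; the last vowel is.
"mugihaf" has last vowel 'a'. The stems whose last vowel is 'a' (lepahaf → lelepahaf, nizaw → ninizaw, gugzah → gugugzah) repeat the first consonant+vowel as a prefix.
The other patterns: stems whose last vowel is 'u' change the last vowel to 'i'; stems whose last vowel is 'e' delete the last vowel and add -ir; stems whose last vowel is 'i' add -al.
So mugihaf → mumugihaf.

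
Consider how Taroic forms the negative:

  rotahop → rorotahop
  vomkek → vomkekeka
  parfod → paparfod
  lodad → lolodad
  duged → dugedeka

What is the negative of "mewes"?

meweseka

duged and lodad both end in -d yet inflect differently (dugedeka, lolodad), so the final letter is not what conditions the rule; the last vowel is.
"mewes" has last vowel 'e'. The stems whose last vowel is 'e' (vomkek → vomkekeka, duged → dugedeka) add -eka.
The other pattern: stems whose last vowel is 'a' or 'o' repeat the first consonant+vowel as a prefix.
So mewes → meweseka.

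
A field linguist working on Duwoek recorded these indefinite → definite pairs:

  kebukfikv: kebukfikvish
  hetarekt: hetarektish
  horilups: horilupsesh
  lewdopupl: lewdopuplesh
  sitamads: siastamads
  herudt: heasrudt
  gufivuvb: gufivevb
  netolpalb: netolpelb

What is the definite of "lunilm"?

lunelm

"lunilm" has second-to-last letter 'l'. The one such stem in the data (netolpalb → netolpelb) changes the last vowel to 'e' (as does gufivuvb), so the same rule applies.
The other patterns: stems whose second-to-last letter is 'k' add -ish; stems whose second-to-last letter is 'p' add -esh; stems whose second-to-last letter is 'd' insert -as- after the first vowel.
So lunilm → lunelm.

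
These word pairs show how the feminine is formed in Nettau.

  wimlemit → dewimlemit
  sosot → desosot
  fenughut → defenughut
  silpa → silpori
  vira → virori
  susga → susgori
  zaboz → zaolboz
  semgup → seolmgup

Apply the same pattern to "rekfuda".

sosot and zaboz both have last vowel 'o' yet inflect differently (desosot, zaolboz), so the last vowel is not what conditions the rule; the final letter is.
"rekfuda" ends in -a. The stems ending in -a (silpa → silpori, vira → virori, susga → susgori) drop the final letter and add -ori.
So rekfuda → rekfudori.

rekfudori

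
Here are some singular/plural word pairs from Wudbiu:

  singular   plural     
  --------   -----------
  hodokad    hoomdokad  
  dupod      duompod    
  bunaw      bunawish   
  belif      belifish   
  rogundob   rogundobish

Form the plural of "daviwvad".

daomviwvad

dupod and rogundob both have last vowel 'o' yet inflect differently (duompod, rogundobish), so the last vowel is not what conditions the rule; the final letter is.
"daviwvad" ends in -d. The stems ending in -d (hodokad → hoomdokad, dupod → duompod) insert -om- after the first vowel.
So daviwvad → daomviwvad.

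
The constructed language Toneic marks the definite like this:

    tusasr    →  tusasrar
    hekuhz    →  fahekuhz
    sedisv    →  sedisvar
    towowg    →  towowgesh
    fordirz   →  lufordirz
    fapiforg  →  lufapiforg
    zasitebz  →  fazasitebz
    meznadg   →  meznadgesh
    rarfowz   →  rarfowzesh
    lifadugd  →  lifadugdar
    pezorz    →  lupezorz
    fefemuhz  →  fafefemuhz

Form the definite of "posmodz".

"posmodz" has second-to-last letter 'd'. The one such stem in the data (meznadg → meznadgesh) adds -esh, so the same rule applies.
The other patterns: stems whose second-to-last letter is 'r' add the prefix lu-; stems whose second-to-last letter is 'g' or 's' add -ar; stems whose second-to-last letter is 'b' or 'h' add the prefix fa-.
So posmodz → posmodzesh.

posmodzesh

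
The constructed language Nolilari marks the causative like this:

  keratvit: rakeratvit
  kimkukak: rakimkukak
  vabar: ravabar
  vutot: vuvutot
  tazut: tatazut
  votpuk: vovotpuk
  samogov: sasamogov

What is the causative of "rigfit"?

keratvit and vutot both end in -t yet inflect differently (rakeratvit, vuvutot), so the final letter is not what conditions the rule; the last vowel is.
"rigfit" has last vowel 'i'. The one such stem in the data (keratvit → rakeratvit) adds the prefix ra-, so the same rule applies.
The other pattern: stems whose last vowel is 'o' or 'u' repeat the first consonant+vowel as a prefix.
So rigfit → rarigfit.

rarigfit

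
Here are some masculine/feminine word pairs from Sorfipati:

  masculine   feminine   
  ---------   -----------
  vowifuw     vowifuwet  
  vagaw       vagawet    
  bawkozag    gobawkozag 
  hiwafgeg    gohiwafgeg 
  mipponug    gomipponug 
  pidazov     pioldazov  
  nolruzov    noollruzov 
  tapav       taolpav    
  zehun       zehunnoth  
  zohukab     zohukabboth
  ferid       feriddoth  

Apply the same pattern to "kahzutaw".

vagaw and bawkozag both have last vowel 'a' yet inflect differently (vagawet, gobawkozag), so the last vowel is not what conditions the rule; the final letter is.
"kahzutaw" ends in -w. The stems ending in -w (vowifuw → vowifuwet, vagaw → vagawet) add -et.
So kahzutaw → kahzutawet.

kahzutawet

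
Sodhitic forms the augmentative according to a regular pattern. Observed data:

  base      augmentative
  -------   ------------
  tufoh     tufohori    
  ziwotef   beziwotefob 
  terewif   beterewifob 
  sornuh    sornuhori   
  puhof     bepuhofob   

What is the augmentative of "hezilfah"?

tufoh and puhof both have last vowel 'o' yet inflect differently (tufohori, bepuhofob), so the last vowel is not what conditions the rule; the final letter is.
"hezilfah" ends in -h. The stems ending in -h (sornuh → sornuhori, tufoh → tufohori) add -ori.
So hezilfah → hezilfahori.

hezilfahori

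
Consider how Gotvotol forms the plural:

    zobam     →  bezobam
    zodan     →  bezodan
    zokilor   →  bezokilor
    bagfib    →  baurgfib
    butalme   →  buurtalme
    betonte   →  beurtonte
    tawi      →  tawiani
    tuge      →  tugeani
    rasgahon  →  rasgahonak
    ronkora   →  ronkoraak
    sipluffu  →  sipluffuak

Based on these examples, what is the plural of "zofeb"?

bezofeb

butalme and tuge both end in -e yet inflect differently (buurtalme, tugeani), so the final letter is not what conditions the rule; the first letter is.
"zofeb" begins with z-. The stems beginning with z- (zobam → bezobam, zodan → bezodan, zokilor → bezokilor) add the prefix be-.
The other patterns: stems beginning with b- insert -ur- after the first vowel; stems beginning with t- add -ani; stems beginning with r- or s- add -ak.
So zofeb → bezofeb.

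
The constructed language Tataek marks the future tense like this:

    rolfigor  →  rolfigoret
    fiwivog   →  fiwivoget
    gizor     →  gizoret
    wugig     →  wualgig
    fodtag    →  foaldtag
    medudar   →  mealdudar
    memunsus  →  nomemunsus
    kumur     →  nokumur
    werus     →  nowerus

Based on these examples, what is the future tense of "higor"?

higoret

"higor" has last vowel 'o'. The stems whose last vowel is 'o' (rolfigor → rolfigoret, fiwivog → fiwivoget, gizor → gizoret) add -et.
So higor → higoret.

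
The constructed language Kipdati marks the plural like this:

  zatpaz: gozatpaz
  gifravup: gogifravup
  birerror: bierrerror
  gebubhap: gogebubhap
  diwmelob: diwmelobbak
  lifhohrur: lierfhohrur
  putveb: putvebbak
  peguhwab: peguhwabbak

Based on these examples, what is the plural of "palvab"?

palvabbak

birerror and diwmelob both have last vowel 'o' yet inflect differently (bierrerror, diwmelobbak), so the last vowel is not what conditions the rule; the final letter is.
"palvab" ends in -b. The stems ending in -b (peguhwab → peguhwabbak, diwmelob → diwmelobbak, putveb → putvebbak) double the final consonant and add -ak.
So palvab → palvabbak.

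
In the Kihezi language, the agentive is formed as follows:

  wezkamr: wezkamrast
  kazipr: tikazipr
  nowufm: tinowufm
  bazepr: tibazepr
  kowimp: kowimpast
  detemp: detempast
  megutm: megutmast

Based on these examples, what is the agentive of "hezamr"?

hezamrast

kazipr and wezkamr both end in -r yet inflect differently (tikazipr, wezkamrast), so the final letter is not what conditions the rule; the second-to-last letter is.
"hezamr" has second-to-last letter 'm'. The stems whose second-to-last letter is 'm' (kowimp → kowimpast, wezkamr → wezkamrast, detemp → detempast) add -ast.
The other pattern: stems whose second-to-last letter is 'f' or 'p' add the prefix ti-.
So hezamr → hezamrast.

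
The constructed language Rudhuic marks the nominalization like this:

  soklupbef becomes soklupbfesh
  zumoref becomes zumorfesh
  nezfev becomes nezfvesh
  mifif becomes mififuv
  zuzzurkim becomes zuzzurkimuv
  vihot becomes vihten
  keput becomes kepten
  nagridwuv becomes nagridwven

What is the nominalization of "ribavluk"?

ribavlken

soklupbef and mifif both end in -f yet inflect differently (soklupbfesh, mififuv), so the final letter is not what conditions the rule; the last vowel is.
"ribavluk" has last vowel 'u'. The stems whose last vowel is 'u' (keput → kepten, nagridwuv → nagridwven) delete the last vowel and add -en.
So ribavluk → ribavlken.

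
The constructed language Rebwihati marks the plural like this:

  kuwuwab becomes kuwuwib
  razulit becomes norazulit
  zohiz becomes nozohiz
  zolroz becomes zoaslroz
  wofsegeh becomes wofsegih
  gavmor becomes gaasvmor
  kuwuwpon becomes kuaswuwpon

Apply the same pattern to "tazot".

taaszot

"tazot" has last vowel 'o'. The stems whose last vowel is 'o' (kuwuwpon → kuaswuwpon, gavmor → gaasvmor, zolroz → zoaslroz) insert -as- after the first vowel.
So tazot → taaszot.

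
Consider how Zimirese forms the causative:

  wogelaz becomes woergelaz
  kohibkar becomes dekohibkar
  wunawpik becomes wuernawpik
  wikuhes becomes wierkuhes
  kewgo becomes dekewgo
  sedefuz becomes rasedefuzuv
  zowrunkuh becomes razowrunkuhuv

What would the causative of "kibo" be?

wogelaz and sedefuz both end in -z yet inflect differently (woergelaz, rasedefuzuv), so the final letter is not what conditions the rule; the first letter is.
"kibo" begins with k-. The stems beginning with k- (kohibkar → dekohibkar, kewgo → dekewgo) add the prefix de-.
So kibo → dekibo.

dekibo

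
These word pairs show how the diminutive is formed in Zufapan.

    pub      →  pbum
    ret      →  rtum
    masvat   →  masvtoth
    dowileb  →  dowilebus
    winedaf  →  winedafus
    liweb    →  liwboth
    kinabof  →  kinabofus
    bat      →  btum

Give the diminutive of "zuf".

zfum

"zuf" has 1 vowel. The stems with 1 vowel (pub → pbum, bat → btum, ret → rtum) delete the last vowel and add -um.
The other patterns: stems with 2 vowels delete the last vowel and add -oth; stems with 3 vowels add -us.
So zuf → zfum.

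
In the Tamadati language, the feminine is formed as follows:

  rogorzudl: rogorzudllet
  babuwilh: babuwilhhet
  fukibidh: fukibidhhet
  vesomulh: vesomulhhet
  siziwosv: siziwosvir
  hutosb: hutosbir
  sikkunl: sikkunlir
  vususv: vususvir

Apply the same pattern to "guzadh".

guzadhhet

rogorzudl and sikkunl both end in -l yet inflect differently (rogorzudllet, sikkunlir), so the final letter is not what conditions the rule; the second-to-last letter is.
"guzadh" has second-to-last letter 'd'. The stems whose second-to-last letter is 'd' (rogorzudl → rogorzudllet, fukibidh → fukibidhhet) double the final consonant and add -et.
So guzadh → guzadhhet.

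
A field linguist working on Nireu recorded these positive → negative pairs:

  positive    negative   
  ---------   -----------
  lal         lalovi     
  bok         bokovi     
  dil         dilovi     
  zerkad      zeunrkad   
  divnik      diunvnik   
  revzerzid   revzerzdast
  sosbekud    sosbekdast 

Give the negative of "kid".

bok and divnik both end in -k yet inflect differently (bokovi, diunvnik), so the final letter is not what conditions the rule; the number of vowels is.
"kid" has 1 vowel. The stems with 1 vowel (lal → lalovi, bok → bokovi, dil → dilovi) add -ovi.
So kid → kidovi.

kidovi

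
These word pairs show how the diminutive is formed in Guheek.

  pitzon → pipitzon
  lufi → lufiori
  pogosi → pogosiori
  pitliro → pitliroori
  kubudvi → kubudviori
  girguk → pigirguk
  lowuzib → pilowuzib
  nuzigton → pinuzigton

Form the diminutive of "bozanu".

bozanuori

pitzon and pitliro both have last vowel 'o' yet inflect differently (pipitzon, pitliroori), so the last vowel is not what conditions the rule; whether the stem ends in a vowel or a consonant is.
"bozanu" ends in a vowel. The stems ending in a vowel (pitliro → pitliroori, lufi → lufiori, pogosi → pogosiori) add -ori.
So bozanu → bozanuori.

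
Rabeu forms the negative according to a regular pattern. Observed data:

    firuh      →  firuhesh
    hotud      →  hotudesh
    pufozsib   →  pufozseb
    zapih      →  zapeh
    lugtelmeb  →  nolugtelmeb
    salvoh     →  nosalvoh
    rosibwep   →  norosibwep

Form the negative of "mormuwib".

mormuweb

firuh and zapih both end in -h yet inflect differently (firuhesh, zapeh), so the final letter is not what conditions the rule; the last vowel is.
"mormuwib" has last vowel 'i'. The stems whose last vowel is 'i' (pufozsib → pufozseb, zapih → zapeh) change the last vowel to 'e'.
So mormuwib → mormuweb.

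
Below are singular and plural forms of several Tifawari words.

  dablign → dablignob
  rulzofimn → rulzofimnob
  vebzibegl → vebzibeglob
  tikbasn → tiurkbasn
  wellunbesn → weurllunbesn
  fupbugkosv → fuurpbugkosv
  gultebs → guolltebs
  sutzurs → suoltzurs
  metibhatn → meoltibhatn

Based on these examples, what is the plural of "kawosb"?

dablign and tikbasn both end in -n yet inflect differently (dablignob, tiurkbasn), so the final letter is not what conditions the rule; the second-to-last letter is.
"kawosb" has second-to-last letter 's'. The stems whose second-to-last letter is 's' (tikbasn → tiurkbasn, wellunbesn → weurllunbesn, fupbugkosv → fuurpbugkosv) insert -ur- after the first vowel.
The other patterns: stems whose second-to-last letter is 'g' or 'm' add -ob; stems whose second-to-last letter is 'b', 'r' or 't' insert -ol- after the first vowel.
So kawosb → kaurwosb.

kaurwosb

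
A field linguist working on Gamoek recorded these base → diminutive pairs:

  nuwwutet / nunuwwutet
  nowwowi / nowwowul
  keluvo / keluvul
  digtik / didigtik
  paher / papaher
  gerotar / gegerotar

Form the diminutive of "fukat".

digtik and nowwowi both have last vowel 'i' yet inflect differently (didigtik, nowwowul), so the last vowel is not what conditions the rule; whether the stem ends in a vowel or a consonant is.
"fukat" ends in a consonant. The stems ending in a consonant (paher → papaher, digtik → didigtik, nuwwutet → nunuwwutet) repeat the first consonant+vowel as a prefix.
The other pattern: stems ending in a vowel drop the final letter and add -ul.
So fukat → fufukat.

fufukat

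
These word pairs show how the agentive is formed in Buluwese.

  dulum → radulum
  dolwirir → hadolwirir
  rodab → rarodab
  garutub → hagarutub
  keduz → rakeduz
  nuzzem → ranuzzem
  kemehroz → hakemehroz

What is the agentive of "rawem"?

rarawem

rodab and garutub both end in -b yet inflect differently (rarodab, hagarutub), so the final letter is not what conditions the rule; the number of vowels is.
"rawem" has 2 vowels. The stems with 2 vowels (rodab → rarodab, nuzzem → ranuzzem, keduz → rakeduz) add the prefix ra-.
The other pattern: stems with 3 vowels add the prefix ha-.
So rawem → rarawem.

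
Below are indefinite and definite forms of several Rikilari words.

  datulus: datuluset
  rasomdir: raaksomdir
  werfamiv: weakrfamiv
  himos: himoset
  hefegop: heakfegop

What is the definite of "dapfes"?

dapfeset

himos and hefegop both have last vowel 'o' yet inflect differently (himoset, heakfegop), so the last vowel is not what conditions the rule; the final letter is.
"dapfes" ends in -s. The stems ending in -s (himos → himoset, datulus → datuluset) add -et.
So dapfes → dapfeset.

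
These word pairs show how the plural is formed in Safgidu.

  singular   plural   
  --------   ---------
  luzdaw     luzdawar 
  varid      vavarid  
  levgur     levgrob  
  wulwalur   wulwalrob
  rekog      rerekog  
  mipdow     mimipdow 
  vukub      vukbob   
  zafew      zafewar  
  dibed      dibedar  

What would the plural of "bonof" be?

varid and dibed both end in -d yet inflect differently (vavarid, dibedar), so the final letter is not what conditions the rule; the last vowel is.
"bonof" has last vowel 'o'. The stems whose last vowel is 'o' (rekog → rerekog, mipdow → mimipdow) repeat the first consonant+vowel as a prefix.
The other patterns: stems whose last vowel is 'u' delete the last vowel and add -ob; stems whose last vowel is 'a' or 'e' add -ar.
So bonof → bobonof.

bobonof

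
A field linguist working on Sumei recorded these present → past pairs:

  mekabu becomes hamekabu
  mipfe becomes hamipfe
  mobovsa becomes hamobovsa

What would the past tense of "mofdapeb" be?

Every pair shown (mekabu → hamekabu, mipfe → hamipfe, mobovsa → hamobovsa) follows the same rule: add the prefix ha-.
So mofdapeb → hamofdapeb.

hamofdapeb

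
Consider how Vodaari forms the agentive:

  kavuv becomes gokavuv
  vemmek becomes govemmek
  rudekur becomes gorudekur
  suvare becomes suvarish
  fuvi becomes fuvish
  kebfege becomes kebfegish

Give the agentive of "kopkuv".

gokopkuv

vemmek and suvare both have last vowel 'e' yet inflect differently (govemmek, suvarish), so the last vowel is not what conditions the rule; whether the stem ends in a vowel or a consonant is.
"kopkuv" ends in a consonant. The stems ending in a consonant (kavuv → gokavuv, vemmek → govemmek, rudekur → gorudekur) add the prefix go-.
The other pattern: stems ending in a vowel drop the final letter and add -ish.
So kopkuv → gokopkuv.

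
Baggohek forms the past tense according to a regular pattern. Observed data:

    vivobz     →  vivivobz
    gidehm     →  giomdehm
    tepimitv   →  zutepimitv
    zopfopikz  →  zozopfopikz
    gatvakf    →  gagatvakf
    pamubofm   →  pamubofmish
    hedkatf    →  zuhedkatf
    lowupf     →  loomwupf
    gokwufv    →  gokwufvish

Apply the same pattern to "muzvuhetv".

zumuzvuhetv

"muzvuhetv" has second-to-last letter 't'. The stems whose second-to-last letter is 't' (tepimitv → zutepimitv, hedkatf → zuhedkatf) add the prefix zu-.
So muzvuhetv → zumuzvuhetv.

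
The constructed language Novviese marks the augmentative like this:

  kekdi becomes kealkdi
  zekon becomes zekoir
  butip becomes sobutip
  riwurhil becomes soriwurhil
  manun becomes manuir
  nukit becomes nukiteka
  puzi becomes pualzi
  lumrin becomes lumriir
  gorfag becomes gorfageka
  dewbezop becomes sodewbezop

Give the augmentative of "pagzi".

puzi and lumrin both have last vowel 'i' yet inflect differently (pualzi, lumriir), so the last vowel is not what conditions the rule; the final letter is.
"pagzi" ends in -i. The stems ending in -i (puzi → pualzi, kekdi → kealkdi) insert -al- after the first vowel.
So pagzi → paalgzi.

paalgzi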